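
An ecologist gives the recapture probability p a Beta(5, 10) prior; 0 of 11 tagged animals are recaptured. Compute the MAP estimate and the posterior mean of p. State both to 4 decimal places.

MAP = 0.1667, posterior mean = 0.1923

Posterior: Beta(5+0, 10+11) = Beta(5, 21).
Mode = (5−1)/(5+21−2) = 4/24 = 0.1667.
Mean = 5/(5+21) = 5/26 = 0.1923.
Right-skewed posterior ⇒ mode < mean.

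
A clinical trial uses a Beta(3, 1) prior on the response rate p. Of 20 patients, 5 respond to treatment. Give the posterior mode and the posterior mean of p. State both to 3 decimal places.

Posterior: Beta(3+5, 1+15) = Beta(8, 16).
Mode = (8−1)/(8+16−2) = 7/22 = 0.318.
Mean = 8/(8+16) = 8/24 = 0.333.
Mean > mode: the posterior has a right tail.

MAP = 0.318, posterior mean = 0.333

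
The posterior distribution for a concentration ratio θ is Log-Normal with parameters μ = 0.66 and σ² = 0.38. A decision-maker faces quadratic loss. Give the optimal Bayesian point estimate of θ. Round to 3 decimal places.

2.340

Mode = exp(μ − σ²) = exp(0.28) = 1.323.
Mean = exp(μ + σ²/2) = exp(0.850) = 2.340.
Quadratic loss ⇒ the optimal estimator is the posterior mean.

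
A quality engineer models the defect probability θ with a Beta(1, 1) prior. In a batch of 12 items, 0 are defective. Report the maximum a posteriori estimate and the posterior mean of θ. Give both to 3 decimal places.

MAP: 0.000. Posterior mean: 0.071.

Posterior: Beta(1+0, 1+12) = Beta(1, 13).
Since α = 1 ≤ 1 and β > 1, the Beta density is monotone decreasing on [0,1]; the mode is at 0.
Mean = 1/(1+13) = 0.071.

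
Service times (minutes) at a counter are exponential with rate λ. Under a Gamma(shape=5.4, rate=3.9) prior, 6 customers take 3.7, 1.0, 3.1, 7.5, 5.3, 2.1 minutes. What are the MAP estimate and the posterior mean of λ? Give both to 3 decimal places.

Σ times = 22.7. Posterior: Gamma(shape = 5.4+6 = 11.4, rate = 3.9+22.7 = 26.6).
Mode = (α−1)/β = 10.4/26.6 = 0.391.
Mean = α/β = 11.4/26.6 = 0.429.
Mean > mode: the posterior has a right tail.

MAP estimate = 0.391, posterior mean = 0.429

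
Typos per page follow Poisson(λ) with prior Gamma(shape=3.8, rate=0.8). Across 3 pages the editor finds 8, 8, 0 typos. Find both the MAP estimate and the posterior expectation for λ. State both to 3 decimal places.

MAP = 4.947; posterior mean = 5.211

Σ counts = 16. Posterior: Gamma(shape = 3.8+16 = 19.8, rate = 0.8+3 = 3.8).
Mode = (α−1)/β = 18.8/3.8 = 4.947.
Mean = α/β = 19.8/3.8 = 5.211.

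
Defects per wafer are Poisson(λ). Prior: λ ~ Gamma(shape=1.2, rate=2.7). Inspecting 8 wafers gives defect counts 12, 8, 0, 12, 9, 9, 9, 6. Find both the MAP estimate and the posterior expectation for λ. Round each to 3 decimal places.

Σ counts = 65. Posterior: Gamma(shape = 1.2+65 = 66.2, rate = 2.7+8 = 10.7).
Mode = (α−1)/β = 65.2/10.7 = 6.093.
Mean = α/β = 66.2/10.7 = 6.187.

MAP: 6.093. Posterior mean: 6.187.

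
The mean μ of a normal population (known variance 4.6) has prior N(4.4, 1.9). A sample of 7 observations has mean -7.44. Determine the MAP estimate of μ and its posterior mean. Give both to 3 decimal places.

Posterior for μ is Normal. Precision-weighted mean: (1/1.9·4.4 + 7/4.6·-7.44) / (1/1.9 + 7/4.6) = -4.397.
A Normal posterior is symmetric, so mode = mean.

MAP = -4.397, posterior mean = -4.397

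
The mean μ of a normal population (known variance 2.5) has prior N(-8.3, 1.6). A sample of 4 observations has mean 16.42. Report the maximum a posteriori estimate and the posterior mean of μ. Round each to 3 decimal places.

Posterior for μ is Normal. Precision-weighted mean: (1/1.6·-8.3 + 4/2.5·16.42) / (1/1.6 + 4/2.5) = 9.476.
A Normal posterior is symmetric, so mode = mean.

MAP = 9.476; posterior mean = 9.476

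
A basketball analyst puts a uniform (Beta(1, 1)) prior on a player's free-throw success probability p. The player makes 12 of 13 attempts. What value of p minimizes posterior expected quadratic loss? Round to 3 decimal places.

Posterior: Beta(1+12, 1+1) = Beta(13, 2).
Mode = (13−1)/(13+2−2) = 12/13 = 0.923.
With a flat prior the MAP equals the MLE, 12/13.
Mean = 13/(13+2) = 13/15 = 0.867.
Quadratic loss ⇒ the optimal estimator is the posterior mean.

0.867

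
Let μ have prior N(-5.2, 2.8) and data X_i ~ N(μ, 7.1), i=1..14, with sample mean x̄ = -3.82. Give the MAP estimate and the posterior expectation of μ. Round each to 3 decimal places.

Posterior for μ is Normal. Precision-weighted mean: (1/2.8·-5.2 + 14/7.1·-3.82) / (1/2.8 + 14/7.1) = -4.032.
A Normal posterior is symmetric, so mode = mean.

MAP: -4.032. Posterior mean: -4.032.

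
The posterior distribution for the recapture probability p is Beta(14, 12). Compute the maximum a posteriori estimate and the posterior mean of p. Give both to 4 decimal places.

Mode = (14−1)/(14+12−2) = 13/24 = 0.5417.
Mean = 14/(14+12) = 14/26 = 0.5385.
Mode > mean: the posterior has a left tail.

MAP = 0.5417; posterior mean = 0.5385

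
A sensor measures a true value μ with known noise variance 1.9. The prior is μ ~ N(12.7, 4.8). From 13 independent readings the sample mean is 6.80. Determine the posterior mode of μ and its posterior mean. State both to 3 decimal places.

Posterior for μ is Normal. Precision-weighted mean: (1/4.8·12.7 + 13/1.9·6.80) / (1/4.8 + 13/1.9) = 6.974.
A Normal posterior is symmetric, so mode = mean.

MAP: 6.974. Posterior mean: 6.974.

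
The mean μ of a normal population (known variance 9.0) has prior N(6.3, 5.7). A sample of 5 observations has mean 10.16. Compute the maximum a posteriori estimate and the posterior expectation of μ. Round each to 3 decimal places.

Posterior for μ is Normal. Precision-weighted mean: (1/5.7·6.3 + 5/9.0·10.16) / (1/5.7 + 5/9.0) = 9.234.
A Normal posterior is symmetric, so mode = mean.

μ_MAP = 9.234, E[μ|data] = 9.234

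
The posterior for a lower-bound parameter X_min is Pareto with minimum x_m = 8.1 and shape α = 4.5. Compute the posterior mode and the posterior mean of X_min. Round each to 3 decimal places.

MAP = 8.100, posterior mean = 10.414

The Pareto density is strictly decreasing on [x_m, ∞), so the mode is x_m = 8.100.
Mean = α·x_m/(α−1) = 4.5·8.1/3.5 = 10.414.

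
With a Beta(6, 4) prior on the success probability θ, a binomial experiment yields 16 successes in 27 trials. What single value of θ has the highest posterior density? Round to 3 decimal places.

0.600

Posterior: Beta(6+16, 4+11) = Beta(22, 15).
Mode = (22−1)/(22+15−2) = 21/35 = 0.600.
Mean = 22/(22+15) = 22/37 = 0.595.
This is the posterior mode — the MAP estimate.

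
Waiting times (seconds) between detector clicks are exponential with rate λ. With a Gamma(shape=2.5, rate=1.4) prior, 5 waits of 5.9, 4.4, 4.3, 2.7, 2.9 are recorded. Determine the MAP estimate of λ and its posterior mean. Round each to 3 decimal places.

λ_MAP = 0.301, E[λ|data] = 0.347

Σ times = 20.2. Posterior: Gamma(shape = 2.5+5 = 7.5, rate = 1.4+20.2 = 21.6).
Mode = (α−1)/β = 6.5/21.6 = 0.301.
Mean = α/β = 7.5/21.6 = 0.347.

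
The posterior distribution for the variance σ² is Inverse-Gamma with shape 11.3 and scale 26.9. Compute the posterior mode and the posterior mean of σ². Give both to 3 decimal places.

MAP = 2.187, posterior mean = 2.612

Mode = β/(α+1) = 26.9/12.3 = 2.187.
Mean = β/(α−1) = 26.9/10.3 = 2.612.
Mean > mode: the posterior has a right tail.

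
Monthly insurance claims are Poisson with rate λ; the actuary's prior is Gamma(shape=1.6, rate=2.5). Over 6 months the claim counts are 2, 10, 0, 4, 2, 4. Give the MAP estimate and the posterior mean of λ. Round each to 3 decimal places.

Σ counts = 22. Posterior: Gamma(shape = 1.6+22 = 23.6, rate = 2.5+6 = 8.5).
Mode = (α−1)/β = 22.6/8.5 = 2.659.
Mean = α/β = 23.6/8.5 = 2.776.

MAP estimate = 2.659, posterior mean = 2.776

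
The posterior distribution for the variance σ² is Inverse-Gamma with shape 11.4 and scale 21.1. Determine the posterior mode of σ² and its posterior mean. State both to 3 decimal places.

σ²_MAP = 1.702, E[σ²|data] = 2.029

Mode = β/(α+1) = 21.1/12.4 = 1.702.
Mean = β/(α−1) = 21.1/10.4 = 2.029.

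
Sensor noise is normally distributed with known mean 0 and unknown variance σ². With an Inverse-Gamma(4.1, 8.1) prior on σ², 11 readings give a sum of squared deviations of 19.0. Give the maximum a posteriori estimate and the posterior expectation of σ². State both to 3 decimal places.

MAP: 1.660. Posterior mean: 2.047.

Posterior: Inverse-Gamma(shape = 4.1+11/2 = 9.6, scale = 8.1+19.0/2 = 17.6).
Mode = β/(α+1) = 17.6/10.6 = 1.660.
Mean = β/(α−1) = 17.6/8.6 = 2.047.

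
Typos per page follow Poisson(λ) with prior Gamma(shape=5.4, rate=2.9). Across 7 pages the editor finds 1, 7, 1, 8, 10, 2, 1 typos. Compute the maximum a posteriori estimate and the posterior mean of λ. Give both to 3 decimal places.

maximum a posteriori estimate = 3.475, posterior mean = 3.576

Σ counts = 30. Posterior: Gamma(shape = 5.4+30 = 35.4, rate = 2.9+7 = 9.9).
Mode = (α−1)/β = 34.4/9.9 = 3.475.
Mean = α/β = 35.4/9.9 = 3.576.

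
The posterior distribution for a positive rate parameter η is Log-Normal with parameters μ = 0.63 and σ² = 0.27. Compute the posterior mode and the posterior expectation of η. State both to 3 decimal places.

Mode = exp(μ − σ²) = exp(0.36) = 1.433.
Mean = exp(μ + σ²/2) = exp(0.765) = 2.149.
Mean > mode: the posterior has a right tail.

MAP: 1.433. Posterior mean: 2.149.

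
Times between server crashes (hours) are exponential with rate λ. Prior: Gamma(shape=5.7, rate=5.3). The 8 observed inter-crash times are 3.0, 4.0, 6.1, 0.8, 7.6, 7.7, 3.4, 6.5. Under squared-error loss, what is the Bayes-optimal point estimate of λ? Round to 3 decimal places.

0.309

Σ times = 39.1. Posterior: Gamma(shape = 5.7+8 = 13.7, rate = 5.3+39.1 = 44.4).
Mode = (α−1)/β = 12.7/44.4 = 0.286.
Mean = α/β = 13.7/44.4 = 0.309.
Squared-error loss ⇒ the optimal estimator is the posterior mean.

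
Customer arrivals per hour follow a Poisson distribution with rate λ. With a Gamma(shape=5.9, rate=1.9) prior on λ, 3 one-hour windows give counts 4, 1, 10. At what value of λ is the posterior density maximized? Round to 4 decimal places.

Σ counts = 15. Posterior: Gamma(shape = 5.9+15 = 20.9, rate = 1.9+3 = 4.9).
Mode = (α−1)/β = 19.9/4.9 = 4.0612.
Mean = α/β = 20.9/4.9 = 4.2653.
This is the posterior mode — the MAP estimate.

4.0612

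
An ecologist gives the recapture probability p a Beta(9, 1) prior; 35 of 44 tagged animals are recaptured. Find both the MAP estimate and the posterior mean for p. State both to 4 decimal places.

MAP estimate = 0.8269, posterior mean = 0.8148

Posterior: Beta(9+35, 1+9) = Beta(44, 10).
Mode = (44−1)/(44+10−2) = 43/52 = 0.8269.
Mean = 44/(44+10) = 44/54 = 0.8148.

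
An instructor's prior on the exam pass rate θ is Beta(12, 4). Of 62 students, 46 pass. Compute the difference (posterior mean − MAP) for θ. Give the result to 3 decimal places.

Posterior: Beta(12+46, 4+16) = Beta(58, 20).
Mode = (58−1)/(58+20−2) = 57/76 = 0.750.
Mean = 58/(58+20) = 58/78 = 0.744.
Difference = 0.744 − 0.750 = -0.006.

-0.006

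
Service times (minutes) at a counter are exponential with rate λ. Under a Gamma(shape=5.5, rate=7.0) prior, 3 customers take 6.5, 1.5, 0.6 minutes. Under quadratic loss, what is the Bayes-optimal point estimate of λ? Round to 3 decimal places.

Σ times = 8.6. Posterior: Gamma(shape = 5.5+3 = 8.5, rate = 7.0+8.6 = 15.6).
Mode = (α−1)/β = 7.5/15.6 = 0.481.
Mean = α/β = 8.5/15.6 = 0.545.
Quadratic loss ⇒ the optimal estimator is the posterior mean.

0.545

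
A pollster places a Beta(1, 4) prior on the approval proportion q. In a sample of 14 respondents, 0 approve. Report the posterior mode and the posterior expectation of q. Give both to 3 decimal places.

Posterior: Beta(1+0, 4+14) = Beta(1, 18).
Since α = 1 ≤ 1 and β > 1, the Beta density is monotone decreasing on [0,1]; the mode is at 0.
Mean = 1/(1+18) = 0.053.

MAP: 0.000. Posterior mean: 0.053.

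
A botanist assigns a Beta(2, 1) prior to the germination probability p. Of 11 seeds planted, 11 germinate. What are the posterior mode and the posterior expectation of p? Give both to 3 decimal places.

MAP = 1.000, posterior mean = 0.929

Posterior: Beta(2+11, 1+0) = Beta(13, 1).
Since β = 1 ≤ 1 and α > 1, the Beta density is monotone increasing on [0,1]; the mode is at 1.
Mean = 13/(13+1) = 0.929.
Mode > mean: the posterior has a left tail.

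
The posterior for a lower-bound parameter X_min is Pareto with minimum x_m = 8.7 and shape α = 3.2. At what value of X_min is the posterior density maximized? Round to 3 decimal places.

8.700

The Pareto density is strictly decreasing on [x_m, ∞), so the mode is x_m = 8.700.
Mean = α·x_m/(α−1) = 3.2·8.7/2.2 = 12.655.
This is the posterior mode — the MAP estimate.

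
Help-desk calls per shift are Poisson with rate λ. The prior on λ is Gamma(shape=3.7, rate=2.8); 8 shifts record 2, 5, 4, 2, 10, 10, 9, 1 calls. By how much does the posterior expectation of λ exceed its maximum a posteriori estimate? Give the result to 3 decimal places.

Σ counts = 43. Posterior: Gamma(shape = 3.7+43 = 46.7, rate = 2.8+8 = 10.8).
Mode = (α−1)/β = 45.7/10.8 = 4.231.
Mean = α/β = 46.7/10.8 = 4.324.
Difference = 4.324 − 4.231 = 0.093.
Mean > mode: the posterior has a right tail.

0.093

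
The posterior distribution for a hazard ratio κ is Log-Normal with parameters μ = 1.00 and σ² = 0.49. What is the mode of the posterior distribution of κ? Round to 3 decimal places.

Mode = exp(μ − σ²) = exp(0.51) = 1.665.
Mean = exp(μ + σ²/2) = exp(1.245) = 3.473.
This is the posterior mode — the MAP estimate.

1.665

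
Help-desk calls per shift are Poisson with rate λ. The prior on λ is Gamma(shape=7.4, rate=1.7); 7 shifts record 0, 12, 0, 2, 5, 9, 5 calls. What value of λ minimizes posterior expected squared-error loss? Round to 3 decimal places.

Σ counts = 33. Posterior: Gamma(shape = 7.4+33 = 40.4, rate = 1.7+7 = 8.7).
Mode = (α−1)/β = 39.4/8.7 = 4.529.
Mean = α/β = 40.4/8.7 = 4.644.
Squared-error loss ⇒ the optimal estimator is the posterior mean.

4.644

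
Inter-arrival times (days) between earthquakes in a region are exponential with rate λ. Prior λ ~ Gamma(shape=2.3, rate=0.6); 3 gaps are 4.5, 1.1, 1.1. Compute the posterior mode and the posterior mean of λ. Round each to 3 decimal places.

MAP = 0.589, posterior mean = 0.726

Σ times = 6.7. Posterior: Gamma(shape = 2.3+3 = 5.3, rate = 0.6+6.7 = 7.3).
Mode = (α−1)/β = 4.3/7.3 = 0.589.
Mean = α/β = 5.3/7.3 = 0.726.
Right-skewed posterior ⇒ mode < mean.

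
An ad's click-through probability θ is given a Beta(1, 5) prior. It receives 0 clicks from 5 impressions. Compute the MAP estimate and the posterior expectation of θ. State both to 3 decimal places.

Posterior: Beta(1+0, 5+5) = Beta(1, 10).
Since α = 1 ≤ 1 and β > 1, the Beta density is monotone decreasing on [0,1]; the mode is at 0.
Mean = 1/(1+10) = 0.091.

MAP: 0.000. Posterior mean: 0.091.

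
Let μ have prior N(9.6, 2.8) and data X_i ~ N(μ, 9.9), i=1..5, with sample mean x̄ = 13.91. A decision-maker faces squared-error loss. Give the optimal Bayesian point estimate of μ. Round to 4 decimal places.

12.1247

Posterior for μ is Normal. Precision-weighted mean: (1/2.8·9.6 + 5/9.9·13.91) / (1/2.8 + 5/9.9) = 12.1247.
A Normal posterior is symmetric, so mode = mean.
Squared-error loss ⇒ the optimal estimator is the posterior mean.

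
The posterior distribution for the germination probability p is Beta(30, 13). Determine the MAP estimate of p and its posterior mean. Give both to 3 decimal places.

Mode = (30−1)/(30+13−2) = 29/41 = 0.707.
Mean = 30/(30+13) = 30/43 = 0.698.

MAP estimate = 0.707, posterior mean = 0.698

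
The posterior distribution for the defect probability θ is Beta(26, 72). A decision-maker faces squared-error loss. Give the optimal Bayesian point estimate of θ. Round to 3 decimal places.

Mode = (26−1)/(26+72−2) = 25/96 = 0.260.
Mean = 26/(26+72) = 26/98 = 0.265.
Squared-error loss ⇒ the optimal estimator is the posterior mean.

0.265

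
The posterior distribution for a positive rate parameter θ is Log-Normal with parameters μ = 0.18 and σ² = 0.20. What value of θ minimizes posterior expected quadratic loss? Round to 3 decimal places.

1.323

Mode = exp(μ − σ²) = exp(-0.02) = 0.980.
Mean = exp(μ + σ²/2) = exp(0.280) = 1.323.
Quadratic loss ⇒ the optimal estimator is the posterior mean.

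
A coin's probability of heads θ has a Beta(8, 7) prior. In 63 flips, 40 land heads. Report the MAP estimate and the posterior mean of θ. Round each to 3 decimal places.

Posterior: Beta(8+40, 7+23) = Beta(48, 30).
Mode = (48−1)/(48+30−2) = 47/76 = 0.618.
Mean = 48/(48+30) = 48/78 = 0.615.

MAP = 0.618; posterior mean = 0.615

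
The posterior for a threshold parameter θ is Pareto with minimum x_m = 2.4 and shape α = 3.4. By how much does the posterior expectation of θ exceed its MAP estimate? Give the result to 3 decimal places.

The Pareto density is strictly decreasing on [x_m, ∞), so the mode is x_m = 2.400.
Mean = α·x_m/(α−1) = 3.4·2.4/2.4 = 3.400.
Difference = 3.400 − 2.400 = 1.000.

1.000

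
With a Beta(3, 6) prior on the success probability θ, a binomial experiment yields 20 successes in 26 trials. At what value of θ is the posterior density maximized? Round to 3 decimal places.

0.667

Posterior: Beta(3+20, 6+6) = Beta(23, 12).
Mode = (23−1)/(23+12−2) = 22/33 = 0.667.
Mean = 23/(23+12) = 23/35 = 0.657.
This is the posterior mode — the MAP estimate.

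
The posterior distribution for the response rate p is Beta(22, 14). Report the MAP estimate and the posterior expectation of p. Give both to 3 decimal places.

MAP = 0.618; posterior mean = 0.611

Mode = (22−1)/(22+14−2) = 21/34 = 0.618.
Mean = 22/(22+14) = 22/36 = 0.611.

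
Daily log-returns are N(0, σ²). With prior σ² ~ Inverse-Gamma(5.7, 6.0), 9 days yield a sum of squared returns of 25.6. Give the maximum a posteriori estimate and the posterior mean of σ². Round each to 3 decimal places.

Posterior: Inverse-Gamma(shape = 5.7+9/2 = 10.2, scale = 6.0+25.6/2 = 18.8).
Mode = β/(α+1) = 18.8/11.2 = 1.679.
Mean = β/(α−1) = 18.8/9.2 = 2.043.

maximum a posteriori estimate = 1.679, posterior mean = 2.043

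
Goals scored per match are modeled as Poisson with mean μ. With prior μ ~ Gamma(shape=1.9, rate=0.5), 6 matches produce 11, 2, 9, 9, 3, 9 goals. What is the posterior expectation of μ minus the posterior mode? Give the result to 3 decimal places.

0.154

Σ counts = 43. Posterior: Gamma(shape = 1.9+43 = 44.9, rate = 0.5+6 = 6.5).
Mode = (α−1)/β = 43.9/6.5 = 6.754.
Mean = α/β = 44.9/6.5 = 6.908.
Difference = 6.908 − 6.754 = 0.154.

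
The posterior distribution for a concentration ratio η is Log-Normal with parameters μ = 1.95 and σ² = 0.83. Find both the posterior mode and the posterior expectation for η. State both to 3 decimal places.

Mode = exp(μ − σ²) = exp(1.12) = 3.065.
Mean = exp(μ + σ²/2) = exp(2.365) = 10.644.
The mean is pulled above the mode by the posterior's right skew.

posterior mode = 3.065, posterior expectation = 10.644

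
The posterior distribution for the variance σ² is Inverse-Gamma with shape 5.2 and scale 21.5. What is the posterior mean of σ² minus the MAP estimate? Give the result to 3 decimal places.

Mode = β/(α+1) = 21.5/6.2 = 3.468.
Mean = β/(α−1) = 21.5/4.2 = 5.119.
Difference = 5.119 − 3.468 = 1.651.

1.651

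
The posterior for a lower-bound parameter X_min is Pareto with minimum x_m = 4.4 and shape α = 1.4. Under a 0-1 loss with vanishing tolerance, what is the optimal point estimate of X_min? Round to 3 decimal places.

The Pareto density is strictly decreasing on [x_m, ∞), so the mode is x_m = 4.400.
Mean = α·x_m/(α−1) = 1.4·4.4/0.4 = 15.400.
This is the posterior mode — the MAP estimate.

4.400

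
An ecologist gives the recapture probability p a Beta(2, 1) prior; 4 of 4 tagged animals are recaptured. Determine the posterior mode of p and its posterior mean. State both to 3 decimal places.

Posterior: Beta(2+4, 1+0) = Beta(6, 1).
Since β = 1 ≤ 1 and α > 1, the Beta density is monotone increasing on [0,1]; the mode is at 1.
Mean = 6/(6+1) = 0.857.
The posterior is left-skewed, so the mode exceeds the mean.

MAP = 1.000; posterior mean = 0.857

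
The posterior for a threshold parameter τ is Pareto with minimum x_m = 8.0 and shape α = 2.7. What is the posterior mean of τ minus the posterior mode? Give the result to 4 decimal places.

The Pareto density is strictly decreasing on [x_m, ∞), so the mode is x_m = 8.0000.
Mean = α·x_m/(α−1) = 2.7·8.0/1.7 = 12.7059.
Difference = 12.7059 − 8.0000 = 4.7059.

4.7059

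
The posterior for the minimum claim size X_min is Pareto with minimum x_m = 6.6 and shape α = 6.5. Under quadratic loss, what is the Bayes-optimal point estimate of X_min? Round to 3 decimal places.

7.800

The Pareto density is strictly decreasing on [x_m, ∞), so the mode is x_m = 6.600.
Mean = α·x_m/(α−1) = 6.5·6.6/5.5 = 7.800.
Quadratic loss ⇒ the optimal estimator is the posterior mean.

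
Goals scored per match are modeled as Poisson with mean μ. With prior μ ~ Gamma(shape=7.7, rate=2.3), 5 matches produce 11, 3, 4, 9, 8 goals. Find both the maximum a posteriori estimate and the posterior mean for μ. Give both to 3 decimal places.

MAP = 5.712, posterior mean = 5.849

Σ counts = 35. Posterior: Gamma(shape = 7.7+35 = 42.7, rate = 2.3+5 = 7.3).
Mode = (α−1)/β = 41.7/7.3 = 5.712.
Mean = α/β = 42.7/7.3 = 5.849.
The mean is pulled above the mode by the posterior's right skew.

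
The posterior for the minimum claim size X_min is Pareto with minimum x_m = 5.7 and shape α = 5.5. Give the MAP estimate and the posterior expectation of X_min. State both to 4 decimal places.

The Pareto density is strictly decreasing on [x_m, ∞), so the mode is x_m = 5.7000.
Mean = α·x_m/(α−1) = 5.5·5.7/4.5 = 6.9667.

MAP estimate = 5.7000, posterior expectation = 6.9667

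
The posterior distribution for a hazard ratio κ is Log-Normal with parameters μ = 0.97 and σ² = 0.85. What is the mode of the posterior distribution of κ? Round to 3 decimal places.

1.127

Mode = exp(μ − σ²) = exp(0.12) = 1.127.
Mean = exp(μ + σ²/2) = exp(1.395) = 4.035.
This is the posterior mode — the MAP estimate.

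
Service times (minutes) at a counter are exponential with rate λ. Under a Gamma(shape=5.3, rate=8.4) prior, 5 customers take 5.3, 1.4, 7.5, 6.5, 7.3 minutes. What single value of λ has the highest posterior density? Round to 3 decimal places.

0.255

Σ times = 28.0. Posterior: Gamma(shape = 5.3+5 = 10.3, rate = 8.4+28.0 = 36.4).
Mode = (α−1)/β = 9.3/36.4 = 0.255.
Mean = α/β = 10.3/36.4 = 0.283.
This is the posterior mode — the MAP estimate.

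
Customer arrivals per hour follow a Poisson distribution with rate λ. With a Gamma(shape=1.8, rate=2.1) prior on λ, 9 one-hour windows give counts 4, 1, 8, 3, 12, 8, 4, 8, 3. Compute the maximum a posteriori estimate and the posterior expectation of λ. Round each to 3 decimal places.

MAP = 4.667, posterior mean = 4.757

Σ counts = 51. Posterior: Gamma(shape = 1.8+51 = 52.8, rate = 2.1+9 = 11.1).
Mode = (α−1)/β = 51.8/11.1 = 4.667.
Mean = α/β = 52.8/11.1 = 4.757.
Mean > mode: the posterior has a right tail.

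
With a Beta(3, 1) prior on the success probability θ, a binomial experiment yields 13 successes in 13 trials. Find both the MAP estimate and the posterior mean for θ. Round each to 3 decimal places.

Posterior: Beta(3+13, 1+0) = Beta(16, 1).
Since β = 1 ≤ 1 and α > 1, the Beta density is monotone increasing on [0,1]; the mode is at 1.
Mean = 16/(16+1) = 0.941.
The mean is pulled below the mode by the posterior's left skew.

MAP = 1.000; posterior mean = 0.941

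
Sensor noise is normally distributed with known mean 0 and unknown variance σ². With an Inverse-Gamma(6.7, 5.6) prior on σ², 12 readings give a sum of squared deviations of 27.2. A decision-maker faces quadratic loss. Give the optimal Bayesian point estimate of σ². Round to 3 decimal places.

1.641

Posterior: Inverse-Gamma(shape = 6.7+12/2 = 12.7, scale = 5.6+27.2/2 = 19.2).
Mode = β/(α+1) = 19.2/13.7 = 1.401.
Mean = β/(α−1) = 19.2/11.7 = 1.641.
Quadratic loss ⇒ the optimal estimator is the posterior mean.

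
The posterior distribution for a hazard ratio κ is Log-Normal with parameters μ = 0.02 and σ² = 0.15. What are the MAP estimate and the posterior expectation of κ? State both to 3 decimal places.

MAP estimate = 0.878, posterior expectation = 1.100

Mode = exp(μ − σ²) = exp(-0.13) = 0.878.
Mean = exp(μ + σ²/2) = exp(0.095) = 1.100.
The mean is pulled above the mode by the posterior's right skew.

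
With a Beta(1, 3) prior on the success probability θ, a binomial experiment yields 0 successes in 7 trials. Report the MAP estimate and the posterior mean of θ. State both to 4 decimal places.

Posterior: Beta(1+0, 3+7) = Beta(1, 10).
Since α = 1 ≤ 1 and β > 1, the Beta density is monotone decreasing on [0,1]; the mode is at 0.
Mean = 1/(1+10) = 0.0909.
Mean > mode: the posterior has a right tail.

MAP = 0.0000; posterior mean = 0.0909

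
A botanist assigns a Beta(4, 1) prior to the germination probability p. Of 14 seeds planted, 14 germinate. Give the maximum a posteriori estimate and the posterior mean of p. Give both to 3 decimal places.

Posterior: Beta(4+14, 1+0) = Beta(18, 1).
Since β = 1 ≤ 1 and α > 1, the Beta density is monotone increasing on [0,1]; the mode is at 1.
Mean = 18/(18+1) = 0.947.
The mean is pulled below the mode by the posterior's left skew.

MAP: 1.000. Posterior mean: 0.947.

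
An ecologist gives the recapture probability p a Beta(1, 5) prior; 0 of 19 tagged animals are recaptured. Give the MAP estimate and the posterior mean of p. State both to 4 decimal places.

MAP: 0.0000. Posterior mean: 0.0400.

Posterior: Beta(1+0, 5+19) = Beta(1, 24).
Since α = 1 ≤ 1 and β > 1, the Beta density is monotone decreasing on [0,1]; the mode is at 0.
Mean = 1/(1+24) = 0.0400.
Mean > mode: the posterior has a right tail.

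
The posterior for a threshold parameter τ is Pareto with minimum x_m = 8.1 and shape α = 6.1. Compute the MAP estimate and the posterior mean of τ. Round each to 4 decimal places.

MAP = 8.1000; posterior mean = 9.6882

The Pareto density is strictly decreasing on [x_m, ∞), so the mode is x_m = 8.1000.
Mean = α·x_m/(α−1) = 6.1·8.1/5.1 = 9.6882.
The mean is pulled above the mode by the posterior's right skew.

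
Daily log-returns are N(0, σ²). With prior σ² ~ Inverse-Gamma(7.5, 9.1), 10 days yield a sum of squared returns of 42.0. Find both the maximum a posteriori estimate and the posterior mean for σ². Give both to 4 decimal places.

Posterior: Inverse-Gamma(shape = 7.5+10/2 = 12.5, scale = 9.1+42.0/2 = 30.1).
Mode = β/(α+1) = 30.1/13.5 = 2.2296.
Mean = β/(α−1) = 30.1/11.5 = 2.6174.

MAP = 2.2296, posterior mean = 2.6174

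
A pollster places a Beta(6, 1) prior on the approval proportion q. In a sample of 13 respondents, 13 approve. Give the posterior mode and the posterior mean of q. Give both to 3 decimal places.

MAP = 1.000, posterior mean = 0.950

Posterior: Beta(6+13, 1+0) = Beta(19, 1).
Since β = 1 ≤ 1 and α > 1, the Beta density is monotone increasing on [0,1]; the mode is at 1.
Mean = 19/(19+1) = 0.950.
Mode > mean: the posterior has a left tail.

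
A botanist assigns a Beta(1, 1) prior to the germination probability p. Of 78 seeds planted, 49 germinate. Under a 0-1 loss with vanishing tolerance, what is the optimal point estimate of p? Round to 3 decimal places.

Posterior: Beta(1+49, 1+29) = Beta(50, 30).
Mode = (50−1)/(50+30−2) = 49/78 = 0.628.
With a flat prior the MAP equals the MLE, 49/78.
Mean = 50/(50+30) = 50/80 = 0.625.
This is the posterior mode — the MAP estimate.

0.628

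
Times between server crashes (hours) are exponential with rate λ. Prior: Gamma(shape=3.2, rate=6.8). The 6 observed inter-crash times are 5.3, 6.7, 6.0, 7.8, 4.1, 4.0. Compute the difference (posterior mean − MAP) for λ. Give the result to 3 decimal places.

Σ times = 33.9. Posterior: Gamma(shape = 3.2+6 = 9.2, rate = 6.8+33.9 = 40.7).
Mode = (α−1)/β = 8.2/40.7 = 0.201.
Mean = α/β = 9.2/40.7 = 0.226.
Difference = 0.226 − 0.201 = 0.025.

0.025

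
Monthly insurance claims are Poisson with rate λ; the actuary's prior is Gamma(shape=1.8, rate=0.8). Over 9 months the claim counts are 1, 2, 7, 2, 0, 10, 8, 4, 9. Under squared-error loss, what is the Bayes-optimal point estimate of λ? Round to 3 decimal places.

Σ counts = 43. Posterior: Gamma(shape = 1.8+43 = 44.8, rate = 0.8+9 = 9.8).
Mode = (α−1)/β = 43.8/9.8 = 4.469.
Mean = α/β = 44.8/9.8 = 4.571.
Squared-error loss ⇒ the optimal estimator is the posterior mean.

4.571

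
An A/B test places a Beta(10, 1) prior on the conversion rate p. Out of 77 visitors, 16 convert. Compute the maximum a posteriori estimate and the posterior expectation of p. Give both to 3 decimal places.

p_MAP = 0.291, E[p|data] = 0.295

Posterior: Beta(10+16, 1+61) = Beta(26, 62).
Mode = (26−1)/(26+62−2) = 25/86 = 0.291.
Mean = 26/(26+62) = 26/88 = 0.295.
The mean is pulled above the mode by the posterior's right skew.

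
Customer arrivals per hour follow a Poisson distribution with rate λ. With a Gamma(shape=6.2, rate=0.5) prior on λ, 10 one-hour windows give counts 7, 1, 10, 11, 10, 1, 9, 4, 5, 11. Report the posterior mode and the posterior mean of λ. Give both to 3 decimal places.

MAP: 7.067. Posterior mean: 7.162.

Σ counts = 69. Posterior: Gamma(shape = 6.2+69 = 75.2, rate = 0.5+10 = 10.5).
Mode = (α−1)/β = 74.2/10.5 = 7.067.
Mean = α/β = 75.2/10.5 = 7.162.
Mean > mode: the posterior has a right tail.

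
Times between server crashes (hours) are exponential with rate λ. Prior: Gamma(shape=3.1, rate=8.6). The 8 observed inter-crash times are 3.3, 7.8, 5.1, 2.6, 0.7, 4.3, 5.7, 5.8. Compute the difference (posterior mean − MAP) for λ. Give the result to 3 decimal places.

0.023

Σ times = 35.3. Posterior: Gamma(shape = 3.1+8 = 11.1, rate = 8.6+35.3 = 43.9).
Mode = (α−1)/β = 10.1/43.9 = 0.230.
Mean = α/β = 11.1/43.9 = 0.253.
Difference = 0.253 − 0.230 = 0.023.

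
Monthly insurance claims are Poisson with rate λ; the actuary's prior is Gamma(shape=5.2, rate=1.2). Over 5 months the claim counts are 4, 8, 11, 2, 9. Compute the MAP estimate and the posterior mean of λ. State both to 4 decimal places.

MAP = 6.1613, posterior mean = 6.3226

Σ counts = 34. Posterior: Gamma(shape = 5.2+34 = 39.2, rate = 1.2+5 = 6.2).
Mode = (α−1)/β = 38.2/6.2 = 6.1613.
Mean = α/β = 39.2/6.2 = 6.3226.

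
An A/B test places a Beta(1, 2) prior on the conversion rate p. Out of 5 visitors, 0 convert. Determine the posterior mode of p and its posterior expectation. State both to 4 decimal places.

MAP = 0.0000, posterior mean = 0.1250

Posterior: Beta(1+0, 2+5) = Beta(1, 7).
Since α = 1 ≤ 1 and β > 1, the Beta density is monotone decreasing on [0,1]; the mode is at 0.
Mean = 1/(1+7) = 0.1250.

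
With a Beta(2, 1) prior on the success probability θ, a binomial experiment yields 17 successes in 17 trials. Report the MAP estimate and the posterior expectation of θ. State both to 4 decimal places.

MAP = 1.0000, posterior mean = 0.9500

Posterior: Beta(2+17, 1+0) = Beta(19, 1).
Since β = 1 ≤ 1 and α > 1, the Beta density is monotone increasing on [0,1]; the mode is at 1.
Mean = 19/(19+1) = 0.9500.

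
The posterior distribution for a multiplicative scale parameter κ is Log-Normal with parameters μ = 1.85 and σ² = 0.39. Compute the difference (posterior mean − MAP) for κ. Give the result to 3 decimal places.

3.423

Mode = exp(μ − σ²) = exp(1.46) = 4.306.
Mean = exp(μ + σ²/2) = exp(2.045) = 7.729.
Difference = 7.729 − 4.306 = 3.423.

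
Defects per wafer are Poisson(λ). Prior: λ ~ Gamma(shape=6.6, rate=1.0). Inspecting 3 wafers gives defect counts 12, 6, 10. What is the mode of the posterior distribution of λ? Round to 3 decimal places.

Σ counts = 28. Posterior: Gamma(shape = 6.6+28 = 34.6, rate = 1.0+3 = 4.0).
Mode = (α−1)/β = 33.6/4.0 = 8.400.
Mean = α/β = 34.6/4.0 = 8.650.
This is the posterior mode — the MAP estimate.

8.400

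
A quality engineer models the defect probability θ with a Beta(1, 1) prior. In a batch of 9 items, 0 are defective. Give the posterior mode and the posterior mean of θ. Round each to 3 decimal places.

Posterior: Beta(1+0, 1+9) = Beta(1, 10).
Since α = 1 ≤ 1 and β > 1, the Beta density is monotone decreasing on [0,1]; the mode is at 0.
Mean = 1/(1+10) = 0.091.
The posterior is right-skewed, so the mean exceeds the mode.

θ_MAP = 0.000, E[θ|data] = 0.091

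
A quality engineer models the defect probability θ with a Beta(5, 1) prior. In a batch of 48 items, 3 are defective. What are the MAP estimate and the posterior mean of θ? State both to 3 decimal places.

MAP = 0.135, posterior mean = 0.148

Posterior: Beta(5+3, 1+45) = Beta(8, 46).
Mode = (8−1)/(8+46−2) = 7/52 = 0.135.
Mean = 8/(8+46) = 8/54 = 0.148.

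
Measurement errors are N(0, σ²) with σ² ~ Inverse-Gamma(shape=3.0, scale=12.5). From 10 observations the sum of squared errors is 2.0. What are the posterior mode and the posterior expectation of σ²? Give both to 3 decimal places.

σ²_MAP = 1.500, E[σ²|data] = 1.929

Posterior: Inverse-Gamma(shape = 3.0+10/2 = 8.0, scale = 12.5+2.0/2 = 13.5).
Mode = β/(α+1) = 13.5/9.0 = 1.500.
Mean = β/(α−1) = 13.5/7.0 = 1.929.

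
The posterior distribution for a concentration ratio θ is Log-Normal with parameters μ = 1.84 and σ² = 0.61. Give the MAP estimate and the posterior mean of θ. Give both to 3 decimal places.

Mode = exp(μ − σ²) = exp(1.23) = 3.421.
Mean = exp(μ + σ²/2) = exp(2.145) = 8.542.

MAP estimate = 3.421, posterior mean = 8.542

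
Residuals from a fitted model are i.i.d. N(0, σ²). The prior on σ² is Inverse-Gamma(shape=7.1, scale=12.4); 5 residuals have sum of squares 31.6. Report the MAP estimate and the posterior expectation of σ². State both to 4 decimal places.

Posterior: Inverse-Gamma(shape = 7.1+5/2 = 9.6, scale = 12.4+31.6/2 = 28.2).
Mode = β/(α+1) = 28.2/10.6 = 2.6604.
Mean = β/(α−1) = 28.2/8.6 = 3.2791.

MAP estimate = 2.6604, posterior expectation = 3.2791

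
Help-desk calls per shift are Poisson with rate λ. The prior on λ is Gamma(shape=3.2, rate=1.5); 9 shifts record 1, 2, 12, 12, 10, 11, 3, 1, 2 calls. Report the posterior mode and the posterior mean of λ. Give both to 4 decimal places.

MAP = 5.3524; posterior mean = 5.4476

Σ counts = 54. Posterior: Gamma(shape = 3.2+54 = 57.2, rate = 1.5+9 = 10.5).
Mode = (α−1)/β = 56.2/10.5 = 5.3524.
Mean = α/β = 57.2/10.5 = 5.4476.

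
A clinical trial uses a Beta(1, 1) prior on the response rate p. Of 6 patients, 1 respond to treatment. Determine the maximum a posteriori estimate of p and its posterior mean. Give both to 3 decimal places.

Posterior: Beta(1+1, 1+5) = Beta(2, 6).
Mode = (2−1)/(2+6−2) = 1/6 = 0.167.
With a flat prior the MAP equals the MLE, 1/6.
Mean = 2/(2+6) = 2/8 = 0.250.
Mean > mode: the posterior has a right tail.

MAP: 0.167. Posterior mean: 0.250.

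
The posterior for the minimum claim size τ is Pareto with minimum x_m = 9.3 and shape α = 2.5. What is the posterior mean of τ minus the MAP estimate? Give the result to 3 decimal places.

The Pareto density is strictly decreasing on [x_m, ∞), so the mode is x_m = 9.300.
Mean = α·x_m/(α−1) = 2.5·9.3/1.5 = 15.500.
Difference = 15.500 − 9.300 = 6.200.
The posterior is right-skewed, so the mean exceeds the mode.

6.200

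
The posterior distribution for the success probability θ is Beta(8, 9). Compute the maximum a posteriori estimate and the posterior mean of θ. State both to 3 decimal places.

Mode = (8−1)/(8+9−2) = 7/15 = 0.467.
Mean = 8/(8+9) = 8/17 = 0.471.
The mean is pulled above the mode by the posterior's right skew.

MAP = 0.467; posterior mean = 0.471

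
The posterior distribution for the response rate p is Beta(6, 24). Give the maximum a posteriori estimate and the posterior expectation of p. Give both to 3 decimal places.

Mode = (6−1)/(6+24−2) = 5/28 = 0.179.
Mean = 6/(6+24) = 6/30 = 0.200.
Right-skewed posterior ⇒ mode < mean.

MAP = 0.179, posterior mean = 0.200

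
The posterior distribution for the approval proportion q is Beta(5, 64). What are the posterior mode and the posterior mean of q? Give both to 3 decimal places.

q_MAP = 0.060, E[q|data] = 0.072

Mode = (5−1)/(5+64−2) = 4/67 = 0.060.
Mean = 5/(5+64) = 5/69 = 0.072.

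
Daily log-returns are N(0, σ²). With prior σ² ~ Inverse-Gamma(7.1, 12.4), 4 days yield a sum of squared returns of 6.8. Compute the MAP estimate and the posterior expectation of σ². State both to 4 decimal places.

Posterior: Inverse-Gamma(shape = 7.1+4/2 = 9.1, scale = 12.4+6.8/2 = 15.8).
Mode = β/(α+1) = 15.8/10.1 = 1.5644.
Mean = β/(α−1) = 15.8/8.1 = 1.9506.
Right-skewed posterior ⇒ mode < mean.

MAP: 1.5644. Posterior mean: 1.9506.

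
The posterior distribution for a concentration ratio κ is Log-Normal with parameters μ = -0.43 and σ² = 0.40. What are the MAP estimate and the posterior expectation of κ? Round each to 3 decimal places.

Mode = exp(μ − σ²) = exp(-0.83) = 0.436.
Mean = exp(μ + σ²/2) = exp(-0.230) = 0.795.
The posterior is right-skewed, so the mean exceeds the mode.

MAP = 0.436, posterior mean = 0.795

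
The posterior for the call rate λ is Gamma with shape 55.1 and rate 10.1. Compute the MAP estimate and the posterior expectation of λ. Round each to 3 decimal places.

Mode = (α−1)/β = 54.1/10.1 = 5.356.
Mean = α/β = 55.1/10.1 = 5.455.

MAP = 5.356; posterior mean = 5.455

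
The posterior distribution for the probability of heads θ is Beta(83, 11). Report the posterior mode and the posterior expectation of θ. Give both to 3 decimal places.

MAP = 0.891; posterior mean = 0.883

Mode = (83−1)/(83+11−2) = 82/92 = 0.891.
Mean = 83/(83+11) = 83/94 = 0.883.
The posterior is left-skewed, so the mode exceeds the mean.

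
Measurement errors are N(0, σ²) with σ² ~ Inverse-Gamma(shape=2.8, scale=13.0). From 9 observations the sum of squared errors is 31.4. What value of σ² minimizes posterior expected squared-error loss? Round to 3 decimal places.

4.556

Posterior: Inverse-Gamma(shape = 2.8+9/2 = 7.3, scale = 13.0+31.4/2 = 28.7).
Mode = β/(α+1) = 28.7/8.3 = 3.458.
Mean = β/(α−1) = 28.7/6.3 = 4.556.
Squared-error loss ⇒ the optimal estimator is the posterior mean.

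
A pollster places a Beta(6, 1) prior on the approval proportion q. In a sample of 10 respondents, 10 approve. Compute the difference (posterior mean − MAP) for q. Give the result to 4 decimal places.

-0.0588

Posterior: Beta(6+10, 1+0) = Beta(16, 1).
Since β = 1 ≤ 1 and α > 1, the Beta density is monotone increasing on [0,1]; the mode is at 1.
Mean = 16/(16+1) = 0.9412.
Difference = 0.9412 − 1.0000 = -0.0588.
Mode > mean: the posterior has a left tail.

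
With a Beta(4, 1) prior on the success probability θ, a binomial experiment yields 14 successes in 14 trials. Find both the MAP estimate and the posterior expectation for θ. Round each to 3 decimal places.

MAP estimate = 1.000, posterior expectation = 0.947

Posterior: Beta(4+14, 1+0) = Beta(18, 1).
Since β = 1 ≤ 1 and α > 1, the Beta density is monotone increasing on [0,1]; the mode is at 1.
Mean = 18/(18+1) = 0.947.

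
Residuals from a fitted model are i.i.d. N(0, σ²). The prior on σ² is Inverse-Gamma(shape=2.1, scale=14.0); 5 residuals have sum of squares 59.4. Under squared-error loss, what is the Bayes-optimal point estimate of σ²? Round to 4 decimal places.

Posterior: Inverse-Gamma(shape = 2.1+5/2 = 4.6, scale = 14.0+59.4/2 = 43.7).
Mode = β/(α+1) = 43.7/5.6 = 7.8036.
Mean = β/(α−1) = 43.7/3.6 = 12.1389.
Squared-error loss ⇒ the optimal estimator is the posterior mean.

12.1389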